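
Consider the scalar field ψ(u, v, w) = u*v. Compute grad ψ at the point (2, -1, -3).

(-1, 2, 0)

∂ψ/∂u = v
∂ψ/∂v = u
∂ψ/∂w = 0
∇ψ = (v, u, 0)
At (2, -1, -3): (-1, 2, 0).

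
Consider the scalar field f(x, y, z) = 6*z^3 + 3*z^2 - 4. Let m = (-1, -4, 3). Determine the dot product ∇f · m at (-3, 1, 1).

∂f/∂x = 0
∂f/∂y = 0
∂f/∂z = 18*z^2 + 6*z
∇f at (-3, 1, 1) = (0, 0, 24)
∇f · m = (0)(-1) + (0)(-4) + (24)(3) = 72

72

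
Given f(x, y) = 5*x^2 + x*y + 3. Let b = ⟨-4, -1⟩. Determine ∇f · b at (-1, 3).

29

∂f/∂x = 10*x + y
∂f/∂y = x
∇f at (-1, 3) = (-7, -1)
∇f · b = (-7)(-4) + (-1)(-1) = 29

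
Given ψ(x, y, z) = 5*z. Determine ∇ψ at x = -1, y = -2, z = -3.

∂ψ/∂x = 0
∂ψ/∂y = 0
∂ψ/∂z = 5
∇ψ = (0, 0, 5)
At (-1, -2, -3): (0, 0, 5).

(0, 0, 5)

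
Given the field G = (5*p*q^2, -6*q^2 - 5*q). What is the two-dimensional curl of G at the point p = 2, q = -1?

20

∂G₂/∂p = 0
∂G₁/∂q = 10*p*q
Scalar curl = -10*p*q
At (2, -1): 20.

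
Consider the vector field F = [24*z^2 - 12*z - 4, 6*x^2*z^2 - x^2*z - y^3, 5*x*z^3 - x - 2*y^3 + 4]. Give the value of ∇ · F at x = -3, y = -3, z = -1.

-72

∂F₁/∂x = 0
∂F₂/∂y = -3*y^2
∂F₃/∂z = 15*x*z^2
∇·F = 15*x*z^2 - 3*y^2
At (-3, -3, -1): -72.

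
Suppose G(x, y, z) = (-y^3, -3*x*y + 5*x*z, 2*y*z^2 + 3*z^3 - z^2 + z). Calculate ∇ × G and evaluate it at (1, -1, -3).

(∇×G)₁ = ∂G₃/∂y − ∂G₂/∂z = -5*x + 2*z^2
(∇×G)₂ = ∂G₁/∂z − ∂G₃/∂x = 0
(∇×G)₃ = ∂G₂/∂x − ∂G₁/∂y = 3*y^2 - 3*y + 5*z
∇×G = (-5*x + 2*z^2, 0, 3*y^2 - 3*y + 5*z)
At (1, -1, -3): (13, 0, -9).

(13, 0, -9)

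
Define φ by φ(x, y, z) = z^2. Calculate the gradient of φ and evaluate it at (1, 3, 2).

(0, 0, 4)

∂φ/∂x = 0
∂φ/∂y = 0
∂φ/∂z = 2*z
∇φ = (0, 0, 2*z)
At (1, 3, 2): (0, 0, 4).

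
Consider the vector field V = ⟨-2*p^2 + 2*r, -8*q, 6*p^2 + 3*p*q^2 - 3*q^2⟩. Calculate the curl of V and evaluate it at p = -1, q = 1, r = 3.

(∇×V)₁ = ∂V₃/∂q − ∂V₂/∂r = 6*p*q - 6*q
(∇×V)₂ = ∂V₁/∂r − ∂V₃/∂p = -12*p - 3*q^2 + 2
(∇×V)₃ = ∂V₂/∂p − ∂V₁/∂q = 0
∇×V = (6*p*q - 6*q, -12*p - 3*q^2 + 2, 0)
At (-1, 1, 3): (-12, 11, 0).

(-12, 11, 0)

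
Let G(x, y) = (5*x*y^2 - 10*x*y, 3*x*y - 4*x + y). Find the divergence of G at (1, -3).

79

∂G₁/∂x = 5*y^2 - 10*y
∂G₂/∂y = 3*x + 1
∇·G = 3*x + 5*y^2 - 10*y + 1
At (1, -3): 79.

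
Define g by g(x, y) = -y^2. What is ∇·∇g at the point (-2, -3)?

-2

∂²g/∂x² = 0
∂²g/∂y² = -2
∇²g = -2
At (-2, -3): -2.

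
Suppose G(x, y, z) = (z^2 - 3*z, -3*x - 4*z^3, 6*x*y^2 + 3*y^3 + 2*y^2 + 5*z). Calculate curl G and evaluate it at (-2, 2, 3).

(104, -21, -3)

(∇×G)₁ = ∂G₃/∂y − ∂G₂/∂z = 12*x*y + 9*y^2 + 4*y + 12*z^2
(∇×G)₂ = ∂G₁/∂z − ∂G₃/∂x = -6*y^2 + 2*z - 3
(∇×G)₃ = ∂G₂/∂x − ∂G₁/∂y = -3
∇×G = (12*x*y + 9*y^2 + 4*y + 12*z^2, -6*y^2 + 2*z - 3, -3)
At (-2, 2, 3): (104, -21, -3).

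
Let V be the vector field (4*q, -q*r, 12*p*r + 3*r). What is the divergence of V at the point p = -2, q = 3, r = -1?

∂V₁/∂p = 0
∂V₂/∂q = -r
∂V₃/∂r = 12*p + 3
∇·V = 12*p - r + 3
At (-2, 3, -1): -20.

-20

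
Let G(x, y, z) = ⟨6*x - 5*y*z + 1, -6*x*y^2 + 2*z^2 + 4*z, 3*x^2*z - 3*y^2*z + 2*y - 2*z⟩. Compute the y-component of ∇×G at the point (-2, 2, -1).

(∇×G)_2 = ∂G₁/∂z − ∂G₃/∂x
= -5*y − (6*x*z)
= -6*x*z - 5*y
At (-2, 2, -1): -22.

-22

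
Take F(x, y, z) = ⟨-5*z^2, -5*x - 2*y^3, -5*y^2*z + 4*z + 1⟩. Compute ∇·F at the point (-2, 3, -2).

∂F₁/∂x = 0
∂F₂/∂y = -6*y^2
∂F₃/∂z = -5*y^2 + 4
∇·F = -11*y^2 + 4
At (-2, 3, -2): -95.

-95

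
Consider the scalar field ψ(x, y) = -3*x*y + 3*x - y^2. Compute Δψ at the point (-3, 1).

-2

∂²ψ/∂x² = 0
∂²ψ/∂y² = -2
∇²ψ = -2
At (-3, 1): -2.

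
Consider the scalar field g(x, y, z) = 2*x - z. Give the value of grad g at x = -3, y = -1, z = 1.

∂g/∂x = 2
∂g/∂y = 0
∂g/∂z = -1
∇g = (2, 0, -1)
At (-3, -1, 1): (2, 0, -1).

(2, 0, -1)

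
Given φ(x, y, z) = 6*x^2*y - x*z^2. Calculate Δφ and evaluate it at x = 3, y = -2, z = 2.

-30

∂²φ/∂x² = 12*y
∂²φ/∂y² = 0
∂²φ/∂z² = -2*x
∇²φ = -2*x + 12*y
At (3, -2, 2): -30.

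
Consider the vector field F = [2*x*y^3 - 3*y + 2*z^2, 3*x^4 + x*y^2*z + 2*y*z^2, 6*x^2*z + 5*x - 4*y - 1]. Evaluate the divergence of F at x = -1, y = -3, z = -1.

∂F₁/∂x = 2*y^3
∂F₂/∂y = 2*x*y*z + 2*z^2
∂F₃/∂z = 6*x^2
∇·F = 6*x^2 + 2*x*y*z + 2*y^3 + 2*z^2
At (-1, -3, -1): -52.

-52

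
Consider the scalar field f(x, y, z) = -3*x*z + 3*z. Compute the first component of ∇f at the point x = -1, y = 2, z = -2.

(∇f)_1 = ∂f/∂x = -3*z
At (-1, 2, -2): 6.

6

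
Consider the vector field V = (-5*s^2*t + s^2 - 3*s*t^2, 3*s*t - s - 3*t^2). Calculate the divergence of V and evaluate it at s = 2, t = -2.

50

∂V₁/∂s = -10*s*t + 2*s - 3*t^2
∂V₂/∂t = 3*s - 6*t
∇·V = -10*s*t + 5*s - 3*t^2 - 6*t
At (2, -2): 50.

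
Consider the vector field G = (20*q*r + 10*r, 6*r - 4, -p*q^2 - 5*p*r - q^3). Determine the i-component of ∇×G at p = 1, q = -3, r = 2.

-27

(∇×G)_1 = ∂G₃/∂q − ∂G₂/∂r
= -2*p*q - 3*q^2 − (6)
= -2*p*q - 3*q^2 - 6
At (1, -3, 2): -27.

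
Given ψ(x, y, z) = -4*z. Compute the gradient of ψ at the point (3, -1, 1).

∂ψ/∂x = 0
∂ψ/∂y = 0
∂ψ/∂z = -4
∇ψ = (0, 0, -4)
At (3, -1, 1): (0, 0, -4).

(0, 0, -4)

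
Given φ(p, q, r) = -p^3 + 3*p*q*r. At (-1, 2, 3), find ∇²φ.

6

∂²φ/∂p² = -6*p
∂²φ/∂q² = 0
∂²φ/∂r² = 0
∇²φ = -6*p
At (-1, 2, 3): 6.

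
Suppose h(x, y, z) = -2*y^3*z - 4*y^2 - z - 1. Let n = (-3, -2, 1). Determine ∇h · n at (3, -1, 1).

∂h/∂x = 0
∂h/∂y = -6*y^2*z - 8*y
∂h/∂z = -2*y^3 - 1
∇h at (3, -1, 1) = (0, 2, 1)
∇h · n = (0)(-3) + (2)(-2) + (1)(1) = -3

-3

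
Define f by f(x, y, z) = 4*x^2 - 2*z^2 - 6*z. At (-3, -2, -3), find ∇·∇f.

∂²f/∂x² = 8
∂²f/∂y² = 0
∂²f/∂z² = -4
∇²f = 4
At (-3, -2, -3): 4.

4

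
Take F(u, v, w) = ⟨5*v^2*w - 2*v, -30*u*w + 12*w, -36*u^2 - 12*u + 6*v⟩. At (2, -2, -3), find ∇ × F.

(54, 176, 32)

(∇×F)₁ = ∂F₃/∂v − ∂F₂/∂w = 30*u - 6
(∇×F)₂ = ∂F₁/∂w − ∂F₃/∂u = 72*u + 5*v^2 + 12
(∇×F)₃ = ∂F₂/∂u − ∂F₁/∂v = -10*v*w - 30*w + 2
∇×F = (30*u - 6, 72*u + 5*v^2 + 12, -10*v*w - 30*w + 2)
At (2, -2, -3): (54, 176, 32).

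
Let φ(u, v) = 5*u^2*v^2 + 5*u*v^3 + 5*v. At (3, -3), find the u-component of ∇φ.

135

(∇φ)_1 = ∂φ/∂u = 10*u*v^2 + 5*v^3
At (3, -3): 135.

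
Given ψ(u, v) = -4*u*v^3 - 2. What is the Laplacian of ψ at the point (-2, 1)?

∂²ψ/∂u² = 0
∂²ψ/∂v² = -24*u*v
∇²ψ = -24*u*v
At (-2, 1): 48.

48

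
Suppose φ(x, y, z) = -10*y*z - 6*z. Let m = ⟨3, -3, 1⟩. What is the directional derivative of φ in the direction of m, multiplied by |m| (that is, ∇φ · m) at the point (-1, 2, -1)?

∂φ/∂x = 0
∂φ/∂y = -10*z
∂φ/∂z = -10*y - 6
∇φ at (-1, 2, -1) = (0, 10, -26)
∇φ · m = (0)(3) + (10)(-3) + (-26)(1) = -56

-56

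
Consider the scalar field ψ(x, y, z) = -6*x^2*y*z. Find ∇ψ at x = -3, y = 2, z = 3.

(216, -162, -108)

∂ψ/∂x = -12*x*y*z
∂ψ/∂y = -6*x^2*z
∂ψ/∂z = -6*x^2*y
∇ψ = (-12*x*y*z, -6*x^2*z, -6*x^2*y)
At (-3, 2, 3): (216, -162, -108).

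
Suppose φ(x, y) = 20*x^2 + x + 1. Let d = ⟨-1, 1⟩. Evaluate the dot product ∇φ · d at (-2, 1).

79

∂φ/∂x = 40*x + 1
∂φ/∂y = 0
∇φ at (-2, 1) = (-79, 0)
∇φ · d = (-79)(-1) + (0)(1) = 79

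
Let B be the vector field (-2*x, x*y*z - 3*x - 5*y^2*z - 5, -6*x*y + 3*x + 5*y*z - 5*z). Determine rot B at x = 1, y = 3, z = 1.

(∇×B)₁ = ∂B₃/∂y − ∂B₂/∂z = -x*y - 6*x + 5*y^2 + 5*z
(∇×B)₂ = ∂B₁/∂z − ∂B₃/∂x = 6*y - 3
(∇×B)₃ = ∂B₂/∂x − ∂B₁/∂y = y*z - 3
∇×B = (-x*y - 6*x + 5*y^2 + 5*z, 6*y - 3, y*z - 3)
At (1, 3, 1): (41, 15, 0).

(41, 15, 0)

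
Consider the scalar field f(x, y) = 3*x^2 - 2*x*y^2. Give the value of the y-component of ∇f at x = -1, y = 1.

(∇f)_2 = ∂f/∂y = -4*x*y
At (-1, 1): 4.

4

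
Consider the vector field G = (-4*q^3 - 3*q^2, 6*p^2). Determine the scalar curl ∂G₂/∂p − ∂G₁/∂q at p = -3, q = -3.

54

∂G₂/∂p = 12*p
∂G₁/∂q = -12*q^2 - 6*q
Scalar curl = 12*p + 12*q^2 + 6*q
At (-3, -3): 54.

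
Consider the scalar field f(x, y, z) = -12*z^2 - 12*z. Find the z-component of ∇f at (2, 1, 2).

(∇f)_3 = ∂f/∂z = -24*z - 12
At (2, 1, 2): -60.

-60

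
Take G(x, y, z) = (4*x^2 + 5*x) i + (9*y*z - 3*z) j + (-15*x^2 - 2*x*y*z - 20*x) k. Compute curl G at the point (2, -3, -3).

(∇×G)₁ = ∂G₃/∂y − ∂G₂/∂z = -2*x*z - 9*y + 3
(∇×G)₂ = ∂G₁/∂z − ∂G₃/∂x = 30*x + 2*y*z + 20
(∇×G)₃ = ∂G₂/∂x − ∂G₁/∂y = 0
∇×G = (-2*x*z - 9*y + 3, 30*x + 2*y*z + 20, 0)
At (2, -3, -3): (42, 98, 0).

(42, 98, 0)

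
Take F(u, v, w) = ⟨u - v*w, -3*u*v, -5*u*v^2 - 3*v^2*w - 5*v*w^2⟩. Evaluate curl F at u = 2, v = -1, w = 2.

(∇×F)₁ = ∂F₃/∂v − ∂F₂/∂w = -10*u*v - 6*v*w - 5*w^2
(∇×F)₂ = ∂F₁/∂w − ∂F₃/∂u = 5*v^2 - v
(∇×F)₃ = ∂F₂/∂u − ∂F₁/∂v = -3*v + w
∇×F = (-10*u*v - 6*v*w - 5*w^2, 5*v^2 - v, -3*v + w)
At (2, -1, 2): (12, 6, 5).

(12, 6, 5)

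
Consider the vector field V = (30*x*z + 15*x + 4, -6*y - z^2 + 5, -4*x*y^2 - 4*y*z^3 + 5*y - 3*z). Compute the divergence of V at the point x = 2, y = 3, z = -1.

-60

∂V₁/∂x = 30*z + 15
∂V₂/∂y = -6
∂V₃/∂z = -12*y*z^2 - 3
∇·V = -12*y*z^2 + 30*z + 6
At (2, 3, -1): -60.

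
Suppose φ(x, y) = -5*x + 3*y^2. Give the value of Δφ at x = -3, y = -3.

∂²φ/∂x² = 0
∂²φ/∂y² = 6
∇²φ = 6
At (-3, -3): 6.

6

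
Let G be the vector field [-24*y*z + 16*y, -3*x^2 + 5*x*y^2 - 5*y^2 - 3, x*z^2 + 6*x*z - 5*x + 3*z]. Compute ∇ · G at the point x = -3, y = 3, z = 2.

-147

∂G₁/∂x = 0
∂G₂/∂y = 10*x*y - 10*y
∂G₃/∂z = 2*x*z + 6*x + 3
∇·G = 10*x*y + 2*x*z + 6*x - 10*y + 3
At (-3, 3, 2): -147.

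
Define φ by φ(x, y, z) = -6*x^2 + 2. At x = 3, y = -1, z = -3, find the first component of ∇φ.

(∇φ)_1 = ∂φ/∂x = -12*x
At (3, -1, -3): -36.

-36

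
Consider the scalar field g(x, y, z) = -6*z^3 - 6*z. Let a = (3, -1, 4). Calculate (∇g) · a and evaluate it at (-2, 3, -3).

∂g/∂x = 0
∂g/∂y = 0
∂g/∂z = -18*z^2 - 6
∇g at (-2, 3, -3) = (0, 0, -168)
∇g · a = (0)(3) + (0)(-1) + (-168)(4) = -672

-672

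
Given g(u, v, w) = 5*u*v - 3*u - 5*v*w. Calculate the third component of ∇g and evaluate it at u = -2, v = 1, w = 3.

(∇g)_3 = ∂g/∂w = -5*v
At (-2, 1, 3): -5.

-5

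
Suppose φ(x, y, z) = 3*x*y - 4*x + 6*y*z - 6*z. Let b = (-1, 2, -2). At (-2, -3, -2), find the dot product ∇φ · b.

25

∂φ/∂x = 3*y - 4
∂φ/∂y = 3*x + 6*z
∂φ/∂z = 6*y - 6
∇φ at (-2, -3, -2) = (-13, -18, -24)
∇φ · b = (-13)(-1) + (-18)(2) + (-24)(-2) = 25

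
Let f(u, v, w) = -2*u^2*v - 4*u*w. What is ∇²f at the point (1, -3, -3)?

∂²f/∂u² = -4*v
∂²f/∂v² = 0
∂²f/∂w² = 0
∇²f = -4*v
At (1, -3, -3): 12.

12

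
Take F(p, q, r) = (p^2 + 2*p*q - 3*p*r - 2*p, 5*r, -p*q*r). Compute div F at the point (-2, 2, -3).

11

∂F₁/∂p = 2*p + 2*q - 3*r - 2
∂F₂/∂q = 0
∂F₃/∂r = -p*q
∇·F = -p*q + 2*p + 2*q - 3*r - 2
At (-2, 2, -3): 11.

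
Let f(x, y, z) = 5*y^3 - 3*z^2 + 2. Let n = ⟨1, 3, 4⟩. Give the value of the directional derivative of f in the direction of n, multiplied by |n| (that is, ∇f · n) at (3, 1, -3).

∂f/∂x = 0
∂f/∂y = 15*y^2
∂f/∂z = -6*z
∇f at (3, 1, -3) = (0, 15, 18)
∇f · n = (0)(1) + (15)(3) + (18)(4) = 117

117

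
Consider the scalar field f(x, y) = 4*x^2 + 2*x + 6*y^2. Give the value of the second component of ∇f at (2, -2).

-24

(∇f)_2 = ∂f/∂y = 12*y
At (2, -2): -24.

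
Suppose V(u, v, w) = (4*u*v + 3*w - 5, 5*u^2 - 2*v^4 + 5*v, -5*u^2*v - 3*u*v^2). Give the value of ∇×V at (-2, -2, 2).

(∇×V)₁ = ∂V₃/∂v − ∂V₂/∂w = -5*u^2 - 6*u*v
(∇×V)₂ = ∂V₁/∂w − ∂V₃/∂u = 10*u*v + 3*v^2 + 3
(∇×V)₃ = ∂V₂/∂u − ∂V₁/∂v = 6*u
∇×V = (-5*u^2 - 6*u*v, 10*u*v + 3*v^2 + 3, 6*u)
At (-2, -2, 2): (-44, 55, -12).

(-44, 55, -12)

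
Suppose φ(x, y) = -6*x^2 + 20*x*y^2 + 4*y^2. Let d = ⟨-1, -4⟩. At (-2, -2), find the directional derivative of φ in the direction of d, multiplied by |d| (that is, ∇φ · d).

-680

∂φ/∂x = -12*x + 20*y^2
∂φ/∂y = 40*x*y + 8*y
∇φ at (-2, -2) = (104, 144)
∇φ · d = (104)(-1) + (144)(-4) = -680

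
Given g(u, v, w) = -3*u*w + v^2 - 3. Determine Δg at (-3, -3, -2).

2

∂²g/∂u² = 0
∂²g/∂v² = 2
∂²g/∂w² = 0
∇²g = 2
At (-3, -3, -2): 2.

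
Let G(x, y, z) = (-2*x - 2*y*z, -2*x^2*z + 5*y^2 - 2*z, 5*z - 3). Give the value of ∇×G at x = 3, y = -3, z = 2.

(∇×G)₁ = ∂G₃/∂y − ∂G₂/∂z = 2*x^2 + 2
(∇×G)₂ = ∂G₁/∂z − ∂G₃/∂x = -2*y
(∇×G)₃ = ∂G₂/∂x − ∂G₁/∂y = -4*x*z + 2*z
∇×G = (2*x^2 + 2, -2*y, -4*x*z + 2*z)
At (3, -3, 2): (20, 6, -20).

(20, 6, -20)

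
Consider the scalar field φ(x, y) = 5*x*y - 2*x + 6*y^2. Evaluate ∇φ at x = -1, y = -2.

(-12, -29)

∂φ/∂x = 5*y - 2
∂φ/∂y = 5*x + 12*y
∇φ = (5*y - 2, 5*x + 12*y)
At (-1, -2): (-12, -29).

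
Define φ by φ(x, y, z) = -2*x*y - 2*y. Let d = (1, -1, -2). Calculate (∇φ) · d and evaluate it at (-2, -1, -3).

∂φ/∂x = -2*y
∂φ/∂y = -2*x - 2
∂φ/∂z = 0
∇φ at (-2, -1, -3) = (2, 2, 0)
∇φ · d = (2)(1) + (2)(-1) + (0)(-2) = 0

0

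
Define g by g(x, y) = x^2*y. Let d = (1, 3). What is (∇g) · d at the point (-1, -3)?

∂g/∂x = 2*x*y
∂g/∂y = x^2
∇g at (-1, -3) = (6, 1)
∇g · d = (6)(1) + (1)(3) = 9

9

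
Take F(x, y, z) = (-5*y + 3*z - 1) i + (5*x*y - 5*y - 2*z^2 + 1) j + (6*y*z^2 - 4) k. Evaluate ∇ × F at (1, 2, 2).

(32, 3, 15)

(∇×F)₁ = ∂F₃/∂y − ∂F₂/∂z = 6*z^2 + 4*z
(∇×F)₂ = ∂F₁/∂z − ∂F₃/∂x = 3
(∇×F)₃ = ∂F₂/∂x − ∂F₁/∂y = 5*y + 5
∇×F = (6*z^2 + 4*z, 3, 5*y + 5)
At (1, 2, 2): (32, 3, 15).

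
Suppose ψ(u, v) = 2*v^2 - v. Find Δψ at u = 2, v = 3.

4

∂²ψ/∂u² = 0
∂²ψ/∂v² = 4
∇²ψ = 4
At (2, 3): 4.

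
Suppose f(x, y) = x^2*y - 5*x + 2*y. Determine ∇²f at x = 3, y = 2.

4

∂²f/∂x² = 2*y
∂²f/∂y² = 0
∇²f = 2*y
At (3, 2): 4.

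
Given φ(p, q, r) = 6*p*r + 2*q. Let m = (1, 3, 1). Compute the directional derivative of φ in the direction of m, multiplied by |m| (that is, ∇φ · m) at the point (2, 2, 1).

24

∂φ/∂p = 6*r
∂φ/∂q = 2
∂φ/∂r = 6*p
∇φ at (2, 2, 1) = (6, 2, 12)
∇φ · m = (6)(1) + (2)(3) + (12)(1) = 24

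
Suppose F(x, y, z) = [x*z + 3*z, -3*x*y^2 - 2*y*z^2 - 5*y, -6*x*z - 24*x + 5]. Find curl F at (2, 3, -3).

(∇×F)₁ = ∂F₃/∂y − ∂F₂/∂z = 4*y*z
(∇×F)₂ = ∂F₁/∂z − ∂F₃/∂x = x + 6*z + 27
(∇×F)₃ = ∂F₂/∂x − ∂F₁/∂y = -3*y^2
∇×F = (4*y*z, x + 6*z + 27, -3*y^2)
At (2, 3, -3): (-36, 11, -27).

(-36, 11, -27)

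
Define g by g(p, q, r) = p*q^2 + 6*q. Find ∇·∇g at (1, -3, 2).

∂²g/∂p² = 0
∂²g/∂q² = 2*p
∂²g/∂r² = 0
∇²g = 2*p
At (1, -3, 2): 2.

2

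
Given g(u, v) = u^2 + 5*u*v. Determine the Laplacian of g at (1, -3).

2

∂²g/∂u² = 2
∂²g/∂v² = 0
∇²g = 2
At (1, -3): 2.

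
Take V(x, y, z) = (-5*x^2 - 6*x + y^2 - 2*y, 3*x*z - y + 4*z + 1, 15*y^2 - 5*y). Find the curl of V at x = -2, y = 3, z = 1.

(∇×V)₁ = ∂V₃/∂y − ∂V₂/∂z = -3*x + 30*y - 9
(∇×V)₂ = ∂V₁/∂z − ∂V₃/∂x = 0
(∇×V)₃ = ∂V₂/∂x − ∂V₁/∂y = -2*y + 3*z + 2
∇×V = (-3*x + 30*y - 9, 0, -2*y + 3*z + 2)
At (-2, 3, 1): (87, 0, -1).

(87, 0, -1)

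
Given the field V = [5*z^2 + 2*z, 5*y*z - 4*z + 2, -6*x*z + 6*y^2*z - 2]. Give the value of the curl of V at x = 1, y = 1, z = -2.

(-25, -30, 0)

(∇×V)₁ = ∂V₃/∂y − ∂V₂/∂z = 12*y*z - 5*y + 4
(∇×V)₂ = ∂V₁/∂z − ∂V₃/∂x = 16*z + 2
(∇×V)₃ = ∂V₂/∂x − ∂V₁/∂y = 0
∇×V = (12*y*z - 5*y + 4, 16*z + 2, 0)
At (1, 1, -2): (-25, -30, 0).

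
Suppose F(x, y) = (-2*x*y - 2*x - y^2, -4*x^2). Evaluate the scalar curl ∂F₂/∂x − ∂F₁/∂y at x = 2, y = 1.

-10

∂F₂/∂x = -8*x
∂F₁/∂y = -2*x - 2*y
Scalar curl = -6*x + 2*y
At (2, 1): -10.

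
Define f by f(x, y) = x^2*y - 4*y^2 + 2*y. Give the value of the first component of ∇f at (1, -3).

-6

(∇f)_1 = ∂f/∂x = 2*x*y
At (1, -3): -6.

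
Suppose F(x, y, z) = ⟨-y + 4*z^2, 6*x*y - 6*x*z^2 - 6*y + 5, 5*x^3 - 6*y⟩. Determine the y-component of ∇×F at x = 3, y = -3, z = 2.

-119

(∇×F)_2 = ∂F₁/∂z − ∂F₃/∂x
= 8*z − (15*x^2)
= -15*x^2 + 8*z
At (3, -3, 2): -119.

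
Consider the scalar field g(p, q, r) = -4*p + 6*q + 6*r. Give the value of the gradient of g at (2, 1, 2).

∂g/∂p = -4
∂g/∂q = 6
∂g/∂r = 6
∇g = (-4, 6, 6)
At (2, 1, 2): (-4, 6, 6).

(-4, 6, 6)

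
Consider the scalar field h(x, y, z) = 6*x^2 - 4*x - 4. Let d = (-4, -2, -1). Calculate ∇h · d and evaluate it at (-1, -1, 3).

64

∂h/∂x = 12*x - 4
∂h/∂y = 0
∂h/∂z = 0
∇h at (-1, -1, 3) = (-16, 0, 0)
∇h · d = (-16)(-4) + (0)(-2) + (0)(-1) = 64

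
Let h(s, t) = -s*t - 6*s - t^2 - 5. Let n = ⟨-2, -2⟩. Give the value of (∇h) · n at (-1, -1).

∂h/∂s = -t - 6
∂h/∂t = -s - 2*t
∇h at (-1, -1) = (-5, 3)
∇h · n = (-5)(-2) + (3)(-2) = 4

4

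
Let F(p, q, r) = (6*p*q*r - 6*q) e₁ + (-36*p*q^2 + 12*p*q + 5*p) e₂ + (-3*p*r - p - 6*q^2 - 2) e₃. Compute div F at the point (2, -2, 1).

294

∂F₁/∂p = 6*q*r
∂F₂/∂q = -72*p*q + 12*p
∂F₃/∂r = -3*p
∇·F = -72*p*q + 9*p + 6*q*r
At (2, -2, 1): 294.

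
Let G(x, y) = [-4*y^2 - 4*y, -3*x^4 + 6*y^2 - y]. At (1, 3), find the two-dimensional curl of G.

16

∂G₂/∂x = -12*x^3
∂G₁/∂y = -8*y - 4
Scalar curl = -12*x^3 + 8*y + 4
At (1, 3): 16.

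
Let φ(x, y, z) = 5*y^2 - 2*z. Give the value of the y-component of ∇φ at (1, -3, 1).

(∇φ)_2 = ∂φ/∂y = 10*y
At (1, -3, 1): -30.

-30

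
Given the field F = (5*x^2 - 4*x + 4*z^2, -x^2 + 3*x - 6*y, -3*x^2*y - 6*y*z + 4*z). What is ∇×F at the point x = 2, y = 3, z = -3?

(∇×F)₁ = ∂F₃/∂y − ∂F₂/∂z = -3*x^2 - 6*z
(∇×F)₂ = ∂F₁/∂z − ∂F₃/∂x = 6*x*y + 8*z
(∇×F)₃ = ∂F₂/∂x − ∂F₁/∂y = -2*x + 3
∇×F = (-3*x^2 - 6*z, 6*x*y + 8*z, -2*x + 3)
At (2, 3, -3): (6, 12, -1).

(6, 12, -1)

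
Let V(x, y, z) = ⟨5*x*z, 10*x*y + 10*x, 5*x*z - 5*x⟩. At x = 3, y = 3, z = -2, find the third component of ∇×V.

40

(∇×V)_3 = ∂V₂/∂x − ∂V₁/∂y
= 10*y + 10 − (0)
= 10*y + 10
At (3, 3, -2): 40.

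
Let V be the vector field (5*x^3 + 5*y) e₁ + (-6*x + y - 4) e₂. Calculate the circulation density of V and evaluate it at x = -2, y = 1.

-11

∂V₂/∂x = -6
∂V₁/∂y = 5
Scalar curl = -11
At (-2, 1): -11.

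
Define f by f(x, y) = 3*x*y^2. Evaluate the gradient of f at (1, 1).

(3, 6)

∂f/∂x = 3*y^2
∂f/∂y = 6*x*y
∇f = (3*y^2, 6*x*y)
At (1, 1): (3, 6).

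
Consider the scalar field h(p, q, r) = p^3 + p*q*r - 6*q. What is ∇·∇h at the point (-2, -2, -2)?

-12

∂²h/∂p² = 6*p
∂²h/∂q² = 0
∂²h/∂r² = 0
∇²h = 6*p
At (-2, -2, -2): -12.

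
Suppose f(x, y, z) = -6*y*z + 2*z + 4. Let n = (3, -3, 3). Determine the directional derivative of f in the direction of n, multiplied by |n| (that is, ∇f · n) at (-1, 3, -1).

∂f/∂x = 0
∂f/∂y = -6*z
∂f/∂z = -6*y + 2
∇f at (-1, 3, -1) = (0, 6, -16)
∇f · n = (0)(3) + (6)(-3) + (-16)(3) = -66

-66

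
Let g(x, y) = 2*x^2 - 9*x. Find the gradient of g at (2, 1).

∂g/∂x = 4*x - 9
∂g/∂y = 0
∇g = (4*x - 9, 0)
At (2, 1): (-1, 0).

(-1, 0)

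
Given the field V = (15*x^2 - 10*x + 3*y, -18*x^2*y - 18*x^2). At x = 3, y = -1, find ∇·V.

-82

∂V₁/∂x = 30*x - 10
∂V₂/∂y = -18*x^2
∇·V = -18*x^2 + 30*x - 10
At (3, -1): -82.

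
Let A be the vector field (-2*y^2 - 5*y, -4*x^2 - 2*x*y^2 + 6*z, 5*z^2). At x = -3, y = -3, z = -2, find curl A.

(∇×A)₁ = ∂A₃/∂y − ∂A₂/∂z = -6
(∇×A)₂ = ∂A₁/∂z − ∂A₃/∂x = 0
(∇×A)₃ = ∂A₂/∂x − ∂A₁/∂y = -8*x - 2*y^2 + 4*y + 5
∇×A = (-6, 0, -8*x - 2*y^2 + 4*y + 5)
At (-3, -3, -2): (-6, 0, -1).

(-6, 0, -1)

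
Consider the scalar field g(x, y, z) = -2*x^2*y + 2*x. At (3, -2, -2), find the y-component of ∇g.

-18

(∇g)_2 = ∂g/∂y = -2*x^2
At (3, -2, -2): -18.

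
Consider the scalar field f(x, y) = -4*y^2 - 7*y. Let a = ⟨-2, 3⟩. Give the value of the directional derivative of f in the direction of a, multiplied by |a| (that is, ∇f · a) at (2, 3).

∂f/∂x = 0
∂f/∂y = -8*y - 7
∇f at (2, 3) = (0, -31)
∇f · a = (0)(-2) + (-31)(3) = -93

-93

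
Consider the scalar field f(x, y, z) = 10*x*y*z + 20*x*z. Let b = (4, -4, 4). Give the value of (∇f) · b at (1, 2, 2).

∂f/∂x = 10*y*z + 20*z
∂f/∂y = 10*x*z
∂f/∂z = 10*x*y + 20*x
∇f at (1, 2, 2) = (80, 20, 40)
∇f · b = (80)(4) + (20)(-4) + (40)(4) = 400

400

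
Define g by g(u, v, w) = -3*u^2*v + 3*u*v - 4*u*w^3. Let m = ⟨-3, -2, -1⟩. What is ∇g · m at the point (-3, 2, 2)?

∂g/∂u = -6*u*v + 3*v - 4*w^3
∂g/∂v = -3*u^2 + 3*u
∂g/∂w = -12*u*w^2
∇g at (-3, 2, 2) = (10, -36, 144)
∇g · m = (10)(-3) + (-36)(-2) + (144)(-1) = -102

-102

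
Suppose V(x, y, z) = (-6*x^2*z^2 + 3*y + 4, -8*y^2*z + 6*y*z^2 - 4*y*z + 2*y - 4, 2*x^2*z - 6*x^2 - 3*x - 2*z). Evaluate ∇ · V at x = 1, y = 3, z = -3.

∂V₁/∂x = -12*x*z^2
∂V₂/∂y = -16*y*z + 6*z^2 - 4*z + 2
∂V₃/∂z = 2*x^2 - 2
∇·V = 2*x^2 - 12*x*z^2 - 16*y*z + 6*z^2 - 4*z
At (1, 3, -3): 104.

104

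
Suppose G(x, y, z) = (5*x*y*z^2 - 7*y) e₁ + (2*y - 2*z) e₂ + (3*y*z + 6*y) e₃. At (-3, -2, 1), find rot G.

(11, 60, 22)

(∇×G)₁ = ∂G₃/∂y − ∂G₂/∂z = 3*z + 8
(∇×G)₂ = ∂G₁/∂z − ∂G₃/∂x = 10*x*y*z
(∇×G)₃ = ∂G₂/∂x − ∂G₁/∂y = -5*x*z^2 + 7
∇×G = (3*z + 8, 10*x*y*z, -5*x*z^2 + 7)
At (-3, -2, 1): (11, 60, 22).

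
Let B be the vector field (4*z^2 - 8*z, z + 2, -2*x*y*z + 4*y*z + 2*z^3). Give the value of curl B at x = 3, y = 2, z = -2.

(∇×B)₁ = ∂B₃/∂y − ∂B₂/∂z = -2*x*z + 4*z - 1
(∇×B)₂ = ∂B₁/∂z − ∂B₃/∂x = 2*y*z + 8*z - 8
(∇×B)₃ = ∂B₂/∂x − ∂B₁/∂y = 0
∇×B = (-2*x*z + 4*z - 1, 2*y*z + 8*z - 8, 0)
At (3, 2, -2): (3, -32, 0).

(3, -32, 0)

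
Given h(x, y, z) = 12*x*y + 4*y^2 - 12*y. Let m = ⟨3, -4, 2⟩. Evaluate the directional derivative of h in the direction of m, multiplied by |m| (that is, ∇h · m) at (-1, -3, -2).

84

∂h/∂x = 12*y
∂h/∂y = 12*x + 8*y - 12
∂h/∂z = 0
∇h at (-1, -3, -2) = (-36, -48, 0)
∇h · m = (-36)(3) + (-48)(-4) + (0)(2) = 84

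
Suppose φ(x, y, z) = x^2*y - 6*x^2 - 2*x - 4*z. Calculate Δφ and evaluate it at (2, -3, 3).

∂²φ/∂x² = 2*(y - 6)
∂²φ/∂y² = 0
∂²φ/∂z² = 0
∇²φ = 2*y - 12
At (2, -3, 3): -18.

-18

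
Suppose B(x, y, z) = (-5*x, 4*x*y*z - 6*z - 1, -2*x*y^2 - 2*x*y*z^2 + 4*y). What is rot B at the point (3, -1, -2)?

(10, -6, 8)

(∇×B)₁ = ∂B₃/∂y − ∂B₂/∂z = -8*x*y - 2*x*z^2 + 10
(∇×B)₂ = ∂B₁/∂z − ∂B₃/∂x = 2*y^2 + 2*y*z^2
(∇×B)₃ = ∂B₂/∂x − ∂B₁/∂y = 4*y*z
∇×B = (-8*x*y - 2*x*z^2 + 10, 2*y^2 + 2*y*z^2, 4*y*z)
At (3, -1, -2): (10, -6, 8).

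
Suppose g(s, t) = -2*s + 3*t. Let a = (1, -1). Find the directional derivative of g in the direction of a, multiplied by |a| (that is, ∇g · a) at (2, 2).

-5

∂g/∂s = -2
∂g/∂t = 3
∇g at (2, 2) = (-2, 3)
∇g · a = (-2)(1) + (3)(-1) = -5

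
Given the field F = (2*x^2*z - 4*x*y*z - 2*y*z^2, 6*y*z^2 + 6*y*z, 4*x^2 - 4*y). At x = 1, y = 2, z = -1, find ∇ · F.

∂F₁/∂x = 4*x*z - 4*y*z
∂F₂/∂y = 6*z^2 + 6*z
∂F₃/∂z = 0
∇·F = 4*x*z - 4*y*z + 6*z^2 + 6*z
At (1, 2, -1): 4.

4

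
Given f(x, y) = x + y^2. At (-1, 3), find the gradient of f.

∂f/∂x = 1
∂f/∂y = 2*y
∇f = (1, 2*y)
At (-1, 3): (1, 6).

(1, 6)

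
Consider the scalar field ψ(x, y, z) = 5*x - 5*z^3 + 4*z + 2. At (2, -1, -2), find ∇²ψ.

60

∂²ψ/∂x² = 0
∂²ψ/∂y² = 0
∂²ψ/∂z² = -30*z
∇²ψ = -30*z
At (2, -1, -2): 60.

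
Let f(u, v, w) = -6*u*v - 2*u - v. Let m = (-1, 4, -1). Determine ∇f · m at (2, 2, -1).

∂f/∂u = -6*v - 2
∂f/∂v = -6*u - 1
∂f/∂w = 0
∇f at (2, 2, -1) = (-14, -13, 0)
∇f · m = (-14)(-1) + (-13)(4) + (0)(-1) = -38

-38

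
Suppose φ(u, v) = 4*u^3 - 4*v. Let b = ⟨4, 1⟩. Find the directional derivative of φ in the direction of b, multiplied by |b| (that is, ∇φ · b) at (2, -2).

∂φ/∂u = 12*u^2
∂φ/∂v = -4
∇φ at (2, -2) = (48, -4)
∇φ · b = (48)(4) + (-4)(1) = 188

188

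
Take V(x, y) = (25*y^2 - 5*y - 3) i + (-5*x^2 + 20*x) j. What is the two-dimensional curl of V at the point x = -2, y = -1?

95

∂V₂/∂x = -10*x + 20
∂V₁/∂y = 50*y - 5
Scalar curl = -10*x - 50*y + 25
At (-2, -1): 95.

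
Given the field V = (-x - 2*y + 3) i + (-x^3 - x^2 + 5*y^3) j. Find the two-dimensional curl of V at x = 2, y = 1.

-14

∂V₂/∂x = -3*x^2 - 2*x
∂V₁/∂y = -2
Scalar curl = -3*x^2 - 2*x + 2
At (2, 1): -14.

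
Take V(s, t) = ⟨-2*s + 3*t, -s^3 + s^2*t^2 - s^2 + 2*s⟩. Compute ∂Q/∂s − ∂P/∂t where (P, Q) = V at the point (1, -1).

∂V₂/∂s = -3*s^2 + 2*s*t^2 - 2*s + 2
∂V₁/∂t = 3
Scalar curl = -3*s^2 + 2*s*t^2 - 2*s - 1
At (1, -1): -4.

-4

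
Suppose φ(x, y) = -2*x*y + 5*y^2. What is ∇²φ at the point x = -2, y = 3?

∂²φ/∂x² = 0
∂²φ/∂y² = 10
∇²φ = 10
At (-2, 3): 10.

10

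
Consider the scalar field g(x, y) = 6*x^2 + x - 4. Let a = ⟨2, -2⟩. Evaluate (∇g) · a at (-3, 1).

∂g/∂x = 12*x + 1
∂g/∂y = 0
∇g at (-3, 1) = (-35, 0)
∇g · a = (-35)(2) + (0)(-2) = -70

-70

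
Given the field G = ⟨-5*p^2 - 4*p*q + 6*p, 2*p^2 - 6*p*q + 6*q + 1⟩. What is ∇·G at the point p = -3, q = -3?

72

∂G₁/∂p = -10*p - 4*q + 6
∂G₂/∂q = -6*p + 6
∇·G = -16*p - 4*q + 12
At (-3, -3): 72.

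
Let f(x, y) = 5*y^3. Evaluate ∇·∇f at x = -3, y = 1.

∂²f/∂x² = 0
∂²f/∂y² = 30*y
∇²f = 30*y
At (-3, 1): 30.

30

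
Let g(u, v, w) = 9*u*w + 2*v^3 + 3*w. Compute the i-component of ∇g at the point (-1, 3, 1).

9

(∇g)_1 = ∂g/∂u = 9*w
At (-1, 3, 1): 9.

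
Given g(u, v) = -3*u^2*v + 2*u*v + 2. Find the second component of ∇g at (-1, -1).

-5

(∇g)_2 = ∂g/∂v = -3*u^2 + 2*u
At (-1, -1): -5.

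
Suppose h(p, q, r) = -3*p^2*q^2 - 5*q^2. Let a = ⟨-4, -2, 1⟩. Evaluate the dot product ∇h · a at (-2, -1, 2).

-116

∂h/∂p = -6*p*q^2
∂h/∂q = -6*p^2*q - 10*q
∂h/∂r = 0
∇h at (-2, -1, 2) = (12, 34, 0)
∇h · a = (12)(-4) + (34)(-2) + (0)(1) = -116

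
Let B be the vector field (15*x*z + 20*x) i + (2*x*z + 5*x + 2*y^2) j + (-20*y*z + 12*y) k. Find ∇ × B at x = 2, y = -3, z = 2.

(-32, 30, 9)

(∇×B)₁ = ∂B₃/∂y − ∂B₂/∂z = -2*x - 20*z + 12
(∇×B)₂ = ∂B₁/∂z − ∂B₃/∂x = 15*x
(∇×B)₃ = ∂B₂/∂x − ∂B₁/∂y = 2*z + 5
∇×B = (-2*x - 20*z + 12, 15*x, 2*z + 5)
At (2, -3, 2): (-32, 30, 9).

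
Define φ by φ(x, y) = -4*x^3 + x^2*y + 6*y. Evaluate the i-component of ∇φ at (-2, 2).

-56

(∇φ)_1 = ∂φ/∂x = -12*x^2 + 2*x*y
At (-2, 2): -56.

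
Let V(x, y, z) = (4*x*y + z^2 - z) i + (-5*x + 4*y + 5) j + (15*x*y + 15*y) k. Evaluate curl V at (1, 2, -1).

(∇×V)₁ = ∂V₃/∂y − ∂V₂/∂z = 15*x + 15
(∇×V)₂ = ∂V₁/∂z − ∂V₃/∂x = -15*y + 2*z - 1
(∇×V)₃ = ∂V₂/∂x − ∂V₁/∂y = -4*x - 5
∇×V = (15*x + 15, -15*y + 2*z - 1, -4*x - 5)
At (1, 2, -1): (30, -33, -9).

(30, -33, -9)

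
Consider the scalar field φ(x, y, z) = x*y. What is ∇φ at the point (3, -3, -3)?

∂φ/∂x = y
∂φ/∂y = x
∂φ/∂z = 0
∇φ = (y, x, 0)
At (3, -3, -3): (-3, 3, 0).

(-3, 3, 0)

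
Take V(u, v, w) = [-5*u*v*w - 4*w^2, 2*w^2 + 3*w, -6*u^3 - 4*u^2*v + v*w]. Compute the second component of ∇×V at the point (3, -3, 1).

127

(∇×V)_2 = ∂V₁/∂w − ∂V₃/∂u
= -5*u*v - 8*w − (-18*u^2 - 8*u*v)
= 18*u^2 + 3*u*v - 8*w
At (3, -3, 1): 127.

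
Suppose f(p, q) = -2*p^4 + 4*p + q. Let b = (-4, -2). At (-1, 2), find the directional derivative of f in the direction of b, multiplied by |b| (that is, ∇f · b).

∂f/∂p = -8*p^3 + 4
∂f/∂q = 1
∇f at (-1, 2) = (12, 1)
∇f · b = (12)(-4) + (1)(-2) = -50

-50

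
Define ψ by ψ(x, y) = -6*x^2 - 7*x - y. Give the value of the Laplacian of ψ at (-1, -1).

∂²ψ/∂x² = -12
∂²ψ/∂y² = 0
∇²ψ = -12
At (-1, -1): -12.

-12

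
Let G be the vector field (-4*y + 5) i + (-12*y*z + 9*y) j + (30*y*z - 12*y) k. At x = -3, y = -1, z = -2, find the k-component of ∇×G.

(∇×G)_3 = ∂G₂/∂x − ∂G₁/∂y
= 0 − (-4)
= 4
At (-3, -1, -2): 4.

4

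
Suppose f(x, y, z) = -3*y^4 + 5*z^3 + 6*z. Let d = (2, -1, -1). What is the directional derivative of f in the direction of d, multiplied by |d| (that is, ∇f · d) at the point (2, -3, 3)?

∂f/∂x = 0
∂f/∂y = -12*y^3
∂f/∂z = 15*z^2 + 6
∇f at (2, -3, 3) = (0, 324, 141)
∇f · d = (0)(2) + (324)(-1) + (141)(-1) = -465

-465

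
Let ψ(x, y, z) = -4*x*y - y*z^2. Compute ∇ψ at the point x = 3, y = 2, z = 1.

∂ψ/∂x = -4*y
∂ψ/∂y = -4*x - z^2
∂ψ/∂z = -2*y*z
∇ψ = (-4*y, -4*x - z^2, -2*y*z)
At (3, 2, 1): (-8, -13, -4).

(-8, -13, -4)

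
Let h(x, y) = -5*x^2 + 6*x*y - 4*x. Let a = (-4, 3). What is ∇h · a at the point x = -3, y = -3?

∂h/∂x = -10*x + 6*y - 4
∂h/∂y = 6*x
∇h at (-3, -3) = (8, -18)
∇h · a = (8)(-4) + (-18)(3) = -86

-86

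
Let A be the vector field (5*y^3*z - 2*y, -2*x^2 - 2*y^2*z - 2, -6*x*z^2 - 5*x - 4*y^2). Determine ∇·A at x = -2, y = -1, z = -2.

∂A₁/∂x = 0
∂A₂/∂y = -4*y*z
∂A₃/∂z = -12*x*z
∇·A = -12*x*z - 4*y*z
At (-2, -1, -2): -56.

-56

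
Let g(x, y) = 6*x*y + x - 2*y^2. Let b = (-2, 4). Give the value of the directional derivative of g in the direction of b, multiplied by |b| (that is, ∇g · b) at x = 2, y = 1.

18

∂g/∂x = 6*y + 1
∂g/∂y = 6*x - 4*y
∇g at (2, 1) = (7, 8)
∇g · b = (7)(-2) + (8)(4) = 18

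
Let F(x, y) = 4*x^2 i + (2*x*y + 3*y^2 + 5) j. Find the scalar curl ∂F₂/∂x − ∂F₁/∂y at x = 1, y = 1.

2

∂F₂/∂x = 2*y
∂F₁/∂y = 0
Scalar curl = 2*y
At (1, 1): 2.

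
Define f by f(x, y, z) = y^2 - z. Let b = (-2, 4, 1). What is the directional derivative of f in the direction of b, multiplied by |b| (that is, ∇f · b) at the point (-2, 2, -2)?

15

∂f/∂x = 0
∂f/∂y = 2*y
∂f/∂z = -1
∇f at (-2, 2, -2) = (0, 4, -1)
∇f · b = (0)(-2) + (4)(4) + (-1)(1) = 15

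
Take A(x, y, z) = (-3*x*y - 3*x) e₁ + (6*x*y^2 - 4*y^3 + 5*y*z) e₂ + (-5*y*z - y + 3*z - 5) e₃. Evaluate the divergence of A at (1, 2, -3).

∂A₁/∂x = -3*y - 3
∂A₂/∂y = 12*x*y - 12*y^2 + 5*z
∂A₃/∂z = -5*y + 3
∇·A = 12*x*y - 12*y^2 - 8*y + 5*z
At (1, 2, -3): -55.

-55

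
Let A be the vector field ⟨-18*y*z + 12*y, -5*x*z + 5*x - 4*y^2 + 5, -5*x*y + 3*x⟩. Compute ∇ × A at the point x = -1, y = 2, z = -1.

(∇×A)₁ = ∂A₃/∂y − ∂A₂/∂z = 0
(∇×A)₂ = ∂A₁/∂z − ∂A₃/∂x = -13*y - 3
(∇×A)₃ = ∂A₂/∂x − ∂A₁/∂y = 13*z - 7
∇×A = (0, -13*y - 3, 13*z - 7)
At (-1, 2, -1): (0, -29, -20).

(0, -29, -20)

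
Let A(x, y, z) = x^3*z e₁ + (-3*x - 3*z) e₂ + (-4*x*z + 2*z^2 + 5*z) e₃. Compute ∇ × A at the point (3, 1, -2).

(∇×A)₁ = ∂A₃/∂y − ∂A₂/∂z = 3
(∇×A)₂ = ∂A₁/∂z − ∂A₃/∂x = x^3 + 4*z
(∇×A)₃ = ∂A₂/∂x − ∂A₁/∂y = -3
∇×A = (3, x^3 + 4*z, -3)
At (3, 1, -2): (3, 19, -3).

(3, 19, -3)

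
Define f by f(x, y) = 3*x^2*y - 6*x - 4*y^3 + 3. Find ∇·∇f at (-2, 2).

∂²f/∂x² = 6*y
∂²f/∂y² = -24*y
∇²f = -18*y
At (-2, 2): -36.

-36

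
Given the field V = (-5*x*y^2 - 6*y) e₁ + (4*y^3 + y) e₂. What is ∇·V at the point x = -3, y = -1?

∂V₁/∂x = -5*y^2
∂V₂/∂y = 12*y^2 + 1
∇·V = 7*y^2 + 1
At (-3, -1): 8.

8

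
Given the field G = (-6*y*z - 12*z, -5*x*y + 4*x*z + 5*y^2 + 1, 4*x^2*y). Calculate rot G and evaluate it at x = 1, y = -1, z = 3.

(∇×G)₁ = ∂G₃/∂y − ∂G₂/∂z = 4*x^2 - 4*x
(∇×G)₂ = ∂G₁/∂z − ∂G₃/∂x = -8*x*y - 6*y - 12
(∇×G)₃ = ∂G₂/∂x − ∂G₁/∂y = -5*y + 10*z
∇×G = (4*x^2 - 4*x, -8*x*y - 6*y - 12, -5*y + 10*z)
At (1, -1, 3): (0, 2, 35).

(0, 2, 35)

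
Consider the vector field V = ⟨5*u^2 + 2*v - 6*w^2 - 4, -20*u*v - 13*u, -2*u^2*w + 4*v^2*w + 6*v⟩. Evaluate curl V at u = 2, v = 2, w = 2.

(38, -8, -55)

(∇×V)₁ = ∂V₃/∂v − ∂V₂/∂w = 8*v*w + 6
(∇×V)₂ = ∂V₁/∂w − ∂V₃/∂u = 4*u*w - 12*w
(∇×V)₃ = ∂V₂/∂u − ∂V₁/∂v = -20*v - 15
∇×V = (8*v*w + 6, 4*u*w - 12*w, -20*v - 15)
At (2, 2, 2): (38, -8, -55).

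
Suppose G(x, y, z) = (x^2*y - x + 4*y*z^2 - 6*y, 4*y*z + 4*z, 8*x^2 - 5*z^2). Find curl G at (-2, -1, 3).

(0, 8, -34)

(∇×G)₁ = ∂G₃/∂y − ∂G₂/∂z = -4*y - 4
(∇×G)₂ = ∂G₁/∂z − ∂G₃/∂x = -16*x + 8*y*z
(∇×G)₃ = ∂G₂/∂x − ∂G₁/∂y = -x^2 - 4*z^2 + 6
∇×G = (-4*y - 4, -16*x + 8*y*z, -x^2 - 4*z^2 + 6)
At (-2, -1, 3): (0, 8, -34).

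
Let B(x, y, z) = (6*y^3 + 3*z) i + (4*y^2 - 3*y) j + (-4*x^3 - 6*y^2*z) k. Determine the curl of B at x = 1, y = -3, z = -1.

(∇×B)₁ = ∂B₃/∂y − ∂B₂/∂z = -12*y*z
(∇×B)₂ = ∂B₁/∂z − ∂B₃/∂x = 12*x^2 + 3
(∇×B)₃ = ∂B₂/∂x − ∂B₁/∂y = -18*y^2
∇×B = (-12*y*z, 12*x^2 + 3, -18*y^2)
At (1, -3, -1): (-36, 15, -162).

(-36, 15, -162)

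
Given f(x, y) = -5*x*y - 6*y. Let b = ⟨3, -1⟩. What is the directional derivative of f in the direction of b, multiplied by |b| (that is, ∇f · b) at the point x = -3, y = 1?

∂f/∂x = -5*y
∂f/∂y = -5*x - 6
∇f at (-3, 1) = (-5, 9)
∇f · b = (-5)(3) + (9)(-1) = -24

-24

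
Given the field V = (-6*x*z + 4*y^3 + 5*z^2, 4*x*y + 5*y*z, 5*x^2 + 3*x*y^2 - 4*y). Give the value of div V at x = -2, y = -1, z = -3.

-5

∂V₁/∂x = -6*z
∂V₂/∂y = 4*x + 5*z
∂V₃/∂z = 0
∇·V = 4*x - z
At (-2, -1, -3): -5.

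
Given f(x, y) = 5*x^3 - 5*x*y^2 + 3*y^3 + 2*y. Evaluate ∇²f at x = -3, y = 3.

-6

∂²f/∂x² = 30*x
∂²f/∂y² = 2*(-5*x + 9*y)
∇²f = 20*x + 18*y
At (-3, 3): -6.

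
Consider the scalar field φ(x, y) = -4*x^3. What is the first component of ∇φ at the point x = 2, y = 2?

(∇φ)_1 = ∂φ/∂x = -12*x^2
At (2, 2): -48.

-48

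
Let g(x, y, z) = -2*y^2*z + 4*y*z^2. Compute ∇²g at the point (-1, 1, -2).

∂²g/∂x² = 0
∂²g/∂y² = -4*z
∂²g/∂z² = 8*y
∇²g = 8*y - 4*z
At (-1, 1, -2): 16.

16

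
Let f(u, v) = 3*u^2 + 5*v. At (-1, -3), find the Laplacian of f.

6

∂²f/∂u² = 6
∂²f/∂v² = 0
∇²f = 6
At (-1, -3): 6.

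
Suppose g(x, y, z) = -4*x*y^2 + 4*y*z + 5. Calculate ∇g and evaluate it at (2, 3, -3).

(-36, -60, 12)

∂g/∂x = -4*y^2
∂g/∂y = -8*x*y + 4*z
∂g/∂z = 4*y
∇g = (-4*y^2, -8*x*y + 4*z, 4*y)
At (2, 3, -3): (-36, -60, 12).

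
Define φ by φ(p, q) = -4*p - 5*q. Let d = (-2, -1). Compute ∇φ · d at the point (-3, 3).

13

∂φ/∂p = -4
∂φ/∂q = -5
∇φ at (-3, 3) = (-4, -5)
∇φ · d = (-4)(-2) + (-5)(-1) = 13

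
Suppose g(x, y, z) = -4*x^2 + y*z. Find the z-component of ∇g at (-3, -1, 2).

-1

(∇g)_3 = ∂g/∂z = y
At (-3, -1, 2): -1.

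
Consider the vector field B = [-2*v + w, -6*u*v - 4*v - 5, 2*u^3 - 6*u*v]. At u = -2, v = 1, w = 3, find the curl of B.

(12, -17, -4)

(∇×B)₁ = ∂B₃/∂v − ∂B₂/∂w = -6*u
(∇×B)₂ = ∂B₁/∂w − ∂B₃/∂u = -6*u^2 + 6*v + 1
(∇×B)₃ = ∂B₂/∂u − ∂B₁/∂v = -6*v + 2
∇×B = (-6*u, -6*u^2 + 6*v + 1, -6*v + 2)
At (-2, 1, 3): (12, -17, -4).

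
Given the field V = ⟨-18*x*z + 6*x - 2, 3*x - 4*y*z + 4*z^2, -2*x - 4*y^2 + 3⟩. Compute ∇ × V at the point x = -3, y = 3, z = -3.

(12, 56, 3)

(∇×V)₁ = ∂V₃/∂y − ∂V₂/∂z = -4*y - 8*z
(∇×V)₂ = ∂V₁/∂z − ∂V₃/∂x = -18*x + 2
(∇×V)₃ = ∂V₂/∂x − ∂V₁/∂y = 3
∇×V = (-4*y - 8*z, -18*x + 2, 3)
At (-3, 3, -3): (12, 56, 3).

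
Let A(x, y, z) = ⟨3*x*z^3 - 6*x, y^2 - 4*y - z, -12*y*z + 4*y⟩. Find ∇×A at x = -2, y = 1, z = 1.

(-7, -18, 0)

(∇×A)₁ = ∂A₃/∂y − ∂A₂/∂z = -12*z + 5
(∇×A)₂ = ∂A₁/∂z − ∂A₃/∂x = 9*x*z^2
(∇×A)₃ = ∂A₂/∂x − ∂A₁/∂y = 0
∇×A = (-12*z + 5, 9*x*z^2, 0)
At (-2, 1, 1): (-7, -18, 0).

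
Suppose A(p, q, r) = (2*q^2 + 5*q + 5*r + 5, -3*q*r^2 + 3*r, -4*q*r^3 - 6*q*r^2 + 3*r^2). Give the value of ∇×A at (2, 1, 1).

(-7, 5, -9)

(∇×A)₁ = ∂A₃/∂q − ∂A₂/∂r = 6*q*r - 4*r^3 - 6*r^2 - 3
(∇×A)₂ = ∂A₁/∂r − ∂A₃/∂p = 5
(∇×A)₃ = ∂A₂/∂p − ∂A₁/∂q = -4*q - 5
∇×A = (6*q*r - 4*r^3 - 6*r^2 - 3, 5, -4*q - 5)
At (2, 1, 1): (-7, 5, -9).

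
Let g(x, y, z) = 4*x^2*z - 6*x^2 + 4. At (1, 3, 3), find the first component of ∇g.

12

(∇g)_1 = ∂g/∂x = 8*x*z - 12*x
At (1, 3, 3): 12.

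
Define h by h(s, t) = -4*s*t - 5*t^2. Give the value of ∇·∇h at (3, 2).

∂²h/∂s² = 0
∂²h/∂t² = -10
∇²h = -10
At (3, 2): -10.

-10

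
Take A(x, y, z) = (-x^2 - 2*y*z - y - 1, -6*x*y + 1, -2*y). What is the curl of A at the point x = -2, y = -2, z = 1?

(∇×A)₁ = ∂A₃/∂y − ∂A₂/∂z = -2
(∇×A)₂ = ∂A₁/∂z − ∂A₃/∂x = -2*y
(∇×A)₃ = ∂A₂/∂x − ∂A₁/∂y = -6*y + 2*z + 1
∇×A = (-2, -2*y, -6*y + 2*z + 1)
At (-2, -2, 1): (-2, 4, 15).

(-2, 4, 15)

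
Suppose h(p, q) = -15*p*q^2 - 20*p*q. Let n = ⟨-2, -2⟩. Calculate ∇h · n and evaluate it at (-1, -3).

290

∂h/∂p = -15*q^2 - 20*q
∂h/∂q = -30*p*q - 20*p
∇h at (-1, -3) = (-75, -70)
∇h · n = (-75)(-2) + (-70)(-2) = 290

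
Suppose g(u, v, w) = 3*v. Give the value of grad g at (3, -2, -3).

(0, 3, 0)

∂g/∂u = 0
∂g/∂v = 3
∂g/∂w = 0
∇g = (0, 3, 0)
At (3, -2, -3): (0, 3, 0).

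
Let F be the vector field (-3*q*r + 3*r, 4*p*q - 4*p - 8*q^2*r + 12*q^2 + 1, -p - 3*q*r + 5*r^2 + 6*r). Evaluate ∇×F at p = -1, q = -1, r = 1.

(∇×F)₁ = ∂F₃/∂q − ∂F₂/∂r = 8*q^2 - 3*r
(∇×F)₂ = ∂F₁/∂r − ∂F₃/∂p = -3*q + 4
(∇×F)₃ = ∂F₂/∂p − ∂F₁/∂q = 4*q + 3*r - 4
∇×F = (8*q^2 - 3*r, -3*q + 4, 4*q + 3*r - 4)
At (-1, -1, 1): (5, 7, -5).

(5, 7, -5)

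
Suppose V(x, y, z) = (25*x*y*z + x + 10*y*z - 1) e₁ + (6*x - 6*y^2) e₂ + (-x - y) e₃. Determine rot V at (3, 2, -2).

(∇×V)₁ = ∂V₃/∂y − ∂V₂/∂z = -1
(∇×V)₂ = ∂V₁/∂z − ∂V₃/∂x = 25*x*y + 10*y + 1
(∇×V)₃ = ∂V₂/∂x − ∂V₁/∂y = -25*x*z - 10*z + 6
∇×V = (-1, 25*x*y + 10*y + 1, -25*x*z - 10*z + 6)
At (3, 2, -2): (-1, 171, 176).

(-1, 171, 176)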